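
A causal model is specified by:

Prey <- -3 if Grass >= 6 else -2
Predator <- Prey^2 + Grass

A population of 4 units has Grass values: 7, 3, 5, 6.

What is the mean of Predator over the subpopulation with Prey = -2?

E[Predator|Prey=-2] averages over only the 2 units with Prey=-2 (Grass = 3, 5): Predator = 7, 9, mean 8.

8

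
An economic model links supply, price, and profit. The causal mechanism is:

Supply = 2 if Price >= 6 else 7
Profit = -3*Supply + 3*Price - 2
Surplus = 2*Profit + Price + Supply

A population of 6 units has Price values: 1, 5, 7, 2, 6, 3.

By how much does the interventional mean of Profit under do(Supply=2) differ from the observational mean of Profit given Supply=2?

-7.5

Every unit gets Supply=2 under the intervention. Profit values become -5, 7, 13, -2, 10, 1; E[Profit|do(Supply=2)] = 4.
Conditioning on Supply=2 selects the 2 unit(s) with Price ∈ {7, 6}. Their Profit values: 13, 10. Mean = 11.5.
Difference = 4 − 11.5 = -7.5.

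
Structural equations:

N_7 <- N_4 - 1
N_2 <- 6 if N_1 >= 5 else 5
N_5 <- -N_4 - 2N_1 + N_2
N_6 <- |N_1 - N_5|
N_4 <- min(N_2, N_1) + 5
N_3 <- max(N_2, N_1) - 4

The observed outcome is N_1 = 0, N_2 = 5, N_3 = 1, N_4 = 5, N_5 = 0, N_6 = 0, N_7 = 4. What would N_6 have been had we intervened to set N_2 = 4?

Under do(N_2=4), the mechanism N_2 <- 6 if N_1 >= 5 else 5 is discarded; N_2 is fixed at 4.
N_4 = min(N_2, N_1) + 5  [with N_2=4, N_1=0]  = 5
N_5 = -N_4 - 2N_1 + N_2  [with N_4=5, N_1=0, N_2=4]  = -1
N_6 = |N_1 - N_5|  [with N_1=0, N_5=-1]  = 1

1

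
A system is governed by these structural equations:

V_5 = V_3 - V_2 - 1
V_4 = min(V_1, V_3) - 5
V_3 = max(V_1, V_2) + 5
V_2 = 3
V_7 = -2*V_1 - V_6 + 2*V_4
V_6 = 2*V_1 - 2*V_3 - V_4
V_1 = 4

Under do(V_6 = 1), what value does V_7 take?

-11

Intervening sets V_6 = 1 and removes its equation (V_6 = 2*V_1 - 2*V_3 - V_4).
V_3 = max(V_1, V_2) + 5  [with V_1=4, V_2=3]  = 9
V_4 = min(V_1, V_3) - 5  [with V_1=4, V_3=9]  = -1
V_7 = -2*V_1 - V_6 + 2*V_4  [with V_1=4, V_6=1, V_4=-1]  = -11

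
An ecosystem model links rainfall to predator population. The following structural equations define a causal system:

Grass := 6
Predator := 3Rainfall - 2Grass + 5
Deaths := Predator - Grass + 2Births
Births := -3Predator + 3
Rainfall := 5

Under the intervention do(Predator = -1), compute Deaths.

5

do(Predator=-1) replaces the equation Predator := 3Rainfall - 2Grass + 5 with the constant Predator = -1.
Births = -3Predator + 3  [with Predator=-1]  = 6
Deaths = Predator - Grass + 2Births  [with Predator=-1, Grass=6, Births=6]  = 5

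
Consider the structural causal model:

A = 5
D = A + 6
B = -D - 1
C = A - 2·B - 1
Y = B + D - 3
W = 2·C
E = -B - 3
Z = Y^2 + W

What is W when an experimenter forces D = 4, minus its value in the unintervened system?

Under do(D=4), the mechanism D = A + 6 is discarded; D is fixed at 4.
B = -D - 1  [with D=4]  = -5
C = A - 2·B - 1  [with A=5, B=-5]  = 14
W = 2·C  [with C=14]  = 28
Without intervention: D = A + 6  [with A=5]  = 11; B = -D - 1  [with D=11]  = -12; C = A - 2·B - 1  [with A=5, B=-12]  = 28; W = 2·C  [with C=28]  = 56.
Change = 28 − 56 = -28.

-28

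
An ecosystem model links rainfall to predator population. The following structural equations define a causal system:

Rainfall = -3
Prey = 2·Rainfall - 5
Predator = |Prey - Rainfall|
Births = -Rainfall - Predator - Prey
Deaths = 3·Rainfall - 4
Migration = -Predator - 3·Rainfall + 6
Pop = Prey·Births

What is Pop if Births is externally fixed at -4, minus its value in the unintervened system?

110

The intervention breaks the incoming arrows to Births: Births = -Rainfall - Predator - Prey no longer applies, and Births = -4.
Prey = 2·Rainfall - 5  [with Rainfall=-3]  = -11
Pop = Prey·Births  [with Prey=-11, Births=-4]  = 44
Without intervention: Prey = 2·Rainfall - 5  [with Rainfall=-3]  = -11; Predator = |Prey - Rainfall|  [with Prey=-11, Rainfall=-3]  = 8; Births = -Rainfall - Predator - Prey  [with Rainfall=-3, Predator=8, Prey=-11]  = 6; Pop = Prey·Births  [with Prey=-11, Births=6]  = -66.
Change = 44 − (-66) = 110.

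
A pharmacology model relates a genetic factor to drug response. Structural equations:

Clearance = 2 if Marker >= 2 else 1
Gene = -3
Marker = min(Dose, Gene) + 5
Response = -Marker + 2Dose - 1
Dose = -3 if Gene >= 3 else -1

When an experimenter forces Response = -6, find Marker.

Under do(Response=-6), the mechanism Response = -Marker + 2Dose - 1 is discarded; Response is fixed at -6.
Since Marker is not a descendant of the intervened variable, it is unaffected.
Dose = -3 if Gene >= 3 else -1  [with Gene=-3]  = -1
Marker = min(Dose, Gene) + 5  [with Dose=-1, Gene=-3]  = 2

2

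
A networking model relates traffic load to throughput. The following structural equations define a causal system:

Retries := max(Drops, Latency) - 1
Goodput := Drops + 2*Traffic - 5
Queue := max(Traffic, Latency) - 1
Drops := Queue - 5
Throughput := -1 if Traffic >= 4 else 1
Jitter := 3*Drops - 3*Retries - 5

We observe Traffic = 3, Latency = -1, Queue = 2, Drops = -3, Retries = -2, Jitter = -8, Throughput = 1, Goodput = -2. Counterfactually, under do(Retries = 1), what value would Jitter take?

The intervention breaks the incoming arrows to Retries: Retries := max(Drops, Latency) - 1 no longer applies, and Retries = 1.
Queue = max(Traffic, Latency) - 1  [with Traffic=3, Latency=-1]  = 2
Drops = Queue - 5  [with Queue=2]  = -3
Jitter = 3*Drops - 3*Retries - 5  [with Drops=-3, Retries=1]  = -17

-17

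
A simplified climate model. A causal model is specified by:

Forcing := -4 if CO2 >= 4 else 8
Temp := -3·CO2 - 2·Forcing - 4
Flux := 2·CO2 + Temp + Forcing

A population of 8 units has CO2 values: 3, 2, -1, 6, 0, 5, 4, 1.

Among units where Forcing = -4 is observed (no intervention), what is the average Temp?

Observing Forcing=-4 restricts to units where Forcing's equation naturally yields -4: CO2 ∈ {6, 5, 4}. In that subpopulation Temp = -14, -11, -8, mean -11.

-11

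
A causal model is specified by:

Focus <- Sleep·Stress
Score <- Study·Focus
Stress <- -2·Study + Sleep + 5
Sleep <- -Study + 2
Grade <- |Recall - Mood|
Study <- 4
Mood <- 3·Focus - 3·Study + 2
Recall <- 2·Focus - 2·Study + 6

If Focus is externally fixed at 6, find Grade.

do(Focus=6) replaces the equation Focus <- Sleep·Stress with the constant Focus = 6.
Mood = 3·Focus - 3·Study + 2  [with Focus=6, Study=4]  = 8
Recall = 2·Focus - 2·Study + 6  [with Focus=6, Study=4]  = 10
Grade = |Recall - Mood|  [with Recall=10, Mood=8]  = 2

2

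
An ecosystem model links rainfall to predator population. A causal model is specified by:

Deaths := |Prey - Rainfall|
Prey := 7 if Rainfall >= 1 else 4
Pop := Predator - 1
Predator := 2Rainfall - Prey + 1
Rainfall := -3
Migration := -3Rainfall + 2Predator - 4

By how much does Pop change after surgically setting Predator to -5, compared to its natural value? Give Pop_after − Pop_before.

The intervention breaks the incoming arrows to Predator: Predator := 2Rainfall - Prey + 1 no longer applies, and Predator = -5.
Pop = Predator - 1  [with Predator=-5]  = -6
Without intervention: Prey = 7 if Rainfall >= 1 else 4  [with Rainfall=-3]  = 4; Predator = 2Rainfall - Prey + 1  [with Rainfall=-3, Prey=4]  = -9; Pop = Predator - 1  [with Predator=-9]  = -10.
Change = -6 − (-10) = 4.

4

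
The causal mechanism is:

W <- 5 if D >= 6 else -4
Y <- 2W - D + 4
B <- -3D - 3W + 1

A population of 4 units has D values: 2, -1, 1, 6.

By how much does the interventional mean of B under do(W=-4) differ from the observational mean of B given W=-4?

-4

do(W=-4) breaks W's dependence on D. With W=-4 fixed, B across the units is 7, 16, 10, -5, mean 7.
E[B|W=-4] averages over only the 3 units with W=-4 (D = 2, -1, 1): B = 7, 16, 10, mean 11.
Difference = 7 − 11 = -4.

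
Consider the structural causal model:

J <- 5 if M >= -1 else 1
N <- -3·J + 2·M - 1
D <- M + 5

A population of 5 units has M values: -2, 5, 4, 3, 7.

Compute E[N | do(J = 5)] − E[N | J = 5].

-2.7

The intervention sets J=5 in all 5 units regardless of M. Recomputing N per unit gives -20, -6, -8, -10, -2; average -9.2.
E[N|J=5] averages over only the 4 units with J=5 (M = 5, 4, 3, 7): N = -6, -8, -10, -2, mean -6.5.
Difference = -9.2 − (-6.5) = -2.7.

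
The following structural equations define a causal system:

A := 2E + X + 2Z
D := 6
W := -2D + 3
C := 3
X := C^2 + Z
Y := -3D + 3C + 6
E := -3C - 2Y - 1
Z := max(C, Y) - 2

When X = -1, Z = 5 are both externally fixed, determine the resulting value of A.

1

Under do(X = -1, Z = 5), each intervened variable's structural equation is replaced by its fixed value.
Y = -3D + 3C + 6  [with D=6, C=3]  = -3
E = -3C - 2Y - 1  [with C=3, Y=-3]  = -4
A = 2E + X + 2Z  [with E=-4, X=-1, Z=5]  = 1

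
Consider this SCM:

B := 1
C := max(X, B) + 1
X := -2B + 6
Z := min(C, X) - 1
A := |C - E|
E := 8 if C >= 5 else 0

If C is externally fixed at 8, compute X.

Under do(C=8), the mechanism C := max(X, B) + 1 is discarded; C is fixed at 8.
Since X is not a descendant of the intervened variable, it is unaffected.
X = -2B + 6  [with B=1]  = 4

4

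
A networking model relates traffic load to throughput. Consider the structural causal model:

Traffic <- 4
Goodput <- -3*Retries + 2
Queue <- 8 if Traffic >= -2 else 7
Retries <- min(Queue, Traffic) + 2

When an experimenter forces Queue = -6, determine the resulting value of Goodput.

Under do(Queue=-6), the mechanism Queue <- 8 if Traffic >= -2 else 7 is discarded; Queue is fixed at -6.
Retries = min(Queue, Traffic) + 2  [with Queue=-6, Traffic=4]  = -4
Goodput = -3*Retries + 2  [with Retries=-4]  = 14

14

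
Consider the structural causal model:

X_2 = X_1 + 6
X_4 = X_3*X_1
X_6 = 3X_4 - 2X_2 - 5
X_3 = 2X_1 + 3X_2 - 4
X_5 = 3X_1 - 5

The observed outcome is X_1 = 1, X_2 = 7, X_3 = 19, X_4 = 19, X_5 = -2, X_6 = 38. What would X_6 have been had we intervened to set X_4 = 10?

11

Under do(X_4=10), the mechanism X_4 = X_3*X_1 is discarded; X_4 is fixed at 10.
X_2 = X_1 + 6  [with X_1=1]  = 7
X_6 = 3X_4 - 2X_2 - 5  [with X_4=10, X_2=7]  = 11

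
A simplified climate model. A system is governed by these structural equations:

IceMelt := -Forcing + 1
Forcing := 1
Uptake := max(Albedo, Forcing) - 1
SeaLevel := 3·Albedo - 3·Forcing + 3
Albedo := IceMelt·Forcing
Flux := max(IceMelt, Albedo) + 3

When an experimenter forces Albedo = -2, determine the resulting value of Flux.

3

do(Albedo=-2) replaces the equation Albedo := IceMelt·Forcing with the constant Albedo = -2.
IceMelt = -Forcing + 1  [with Forcing=1]  = 0
Flux = max(IceMelt, Albedo) + 3  [with IceMelt=0, Albedo=-2]  = 3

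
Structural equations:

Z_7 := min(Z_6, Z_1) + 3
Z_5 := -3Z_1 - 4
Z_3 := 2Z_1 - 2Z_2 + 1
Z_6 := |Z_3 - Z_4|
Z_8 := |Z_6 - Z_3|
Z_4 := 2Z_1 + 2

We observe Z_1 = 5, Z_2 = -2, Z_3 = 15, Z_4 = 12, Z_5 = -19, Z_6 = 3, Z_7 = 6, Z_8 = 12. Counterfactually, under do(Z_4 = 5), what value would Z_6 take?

10

Under do(Z_4=5), the mechanism Z_4 := 2Z_1 + 2 is discarded; Z_4 is fixed at 5.
Z_3 = 2Z_1 - 2Z_2 + 1  [with Z_1=5, Z_2=-2]  = 15
Z_6 = |Z_3 - Z_4|  [with Z_3=15, Z_4=5]  = 10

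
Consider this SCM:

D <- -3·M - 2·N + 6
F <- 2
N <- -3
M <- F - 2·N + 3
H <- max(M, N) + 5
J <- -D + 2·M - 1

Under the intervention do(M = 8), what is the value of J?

The intervention breaks the incoming arrows to M: M <- F - 2·N + 3 no longer applies, and M = 8.
D = -3·M - 2·N + 6  [with M=8, N=-3]  = -12
J = -D + 2·M - 1  [with D=-12, M=8]  = 27

27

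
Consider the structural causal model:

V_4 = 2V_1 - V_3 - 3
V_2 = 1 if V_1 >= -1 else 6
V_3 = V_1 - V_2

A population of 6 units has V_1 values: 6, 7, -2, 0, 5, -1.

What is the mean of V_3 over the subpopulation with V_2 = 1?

2.4

Observing V_2=1 restricts to units where V_2's equation naturally yields 1: V_1 ∈ {6, 7, 0, 5, -1}. In that subpopulation V_3 = 5, 6, -1, 4, -2, mean 2.4.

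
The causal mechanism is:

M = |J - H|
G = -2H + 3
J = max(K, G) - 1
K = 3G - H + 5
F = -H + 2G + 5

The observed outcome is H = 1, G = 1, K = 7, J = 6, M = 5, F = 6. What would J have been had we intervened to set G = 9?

30

Under do(G=9), the mechanism G = -2H + 3 is discarded; G is fixed at 9.
K = 3G - H + 5  [with G=9, H=1]  = 31
J = max(K, G) - 1  [with K=31, G=9]  = 30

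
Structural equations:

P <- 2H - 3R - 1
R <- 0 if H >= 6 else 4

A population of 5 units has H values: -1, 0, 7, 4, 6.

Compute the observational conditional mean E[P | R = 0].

12

Observing R=0 restricts to units where R's equation naturally yields 0: H ∈ {7, 6}. In that subpopulation P = 13, 11, mean 12.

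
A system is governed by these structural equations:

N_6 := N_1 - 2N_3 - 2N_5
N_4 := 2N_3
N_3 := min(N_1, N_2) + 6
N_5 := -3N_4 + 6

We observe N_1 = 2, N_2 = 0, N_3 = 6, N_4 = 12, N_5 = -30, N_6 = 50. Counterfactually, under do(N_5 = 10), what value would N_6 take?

-30

The intervention breaks the incoming arrows to N_5: N_5 := -3N_4 + 6 no longer applies, and N_5 = 10.
N_3 = min(N_1, N_2) + 6  [with N_1=2, N_2=0]  = 6
N_6 = N_1 - 2N_3 - 2N_5  [with N_1=2, N_3=6, N_5=10]  = -30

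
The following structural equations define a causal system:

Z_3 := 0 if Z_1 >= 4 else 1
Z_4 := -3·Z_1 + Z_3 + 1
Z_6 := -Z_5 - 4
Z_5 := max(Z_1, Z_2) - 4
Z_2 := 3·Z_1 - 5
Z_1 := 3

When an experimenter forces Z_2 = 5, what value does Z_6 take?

-5

Under do(Z_2=5), the mechanism Z_2 := 3·Z_1 - 5 is discarded; Z_2 is fixed at 5.
Z_5 = max(Z_1, Z_2) - 4  [with Z_1=3, Z_2=5]  = 1
Z_6 = -Z_5 - 4  [with Z_5=1]  = -5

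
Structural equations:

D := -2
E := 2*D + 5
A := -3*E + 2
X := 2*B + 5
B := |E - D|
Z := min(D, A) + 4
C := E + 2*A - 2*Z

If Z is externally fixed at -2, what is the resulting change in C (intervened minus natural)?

Under do(Z=-2), the mechanism Z := min(D, A) + 4 is discarded; Z is fixed at -2.
E = 2*D + 5  [with D=-2]  = 1
A = -3*E + 2  [with E=1]  = -1
C = E + 2*A - 2*Z  [with E=1, A=-1, Z=-2]  = 3
Without intervention: E = 2*D + 5  [with D=-2]  = 1; A = -3*E + 2  [with E=1]  = -1; Z = min(D, A) + 4  [with D=-2, A=-1]  = 2; C = E + 2*A - 2*Z  [with E=1, A=-1, Z=2]  = -5.
Change = 3 − (-5) = 8.

8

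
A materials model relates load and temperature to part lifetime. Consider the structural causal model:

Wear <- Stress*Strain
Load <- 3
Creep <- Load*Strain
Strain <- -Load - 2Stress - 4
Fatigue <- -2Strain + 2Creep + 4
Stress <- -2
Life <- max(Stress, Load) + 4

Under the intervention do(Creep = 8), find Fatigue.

26

Under do(Creep=8), the mechanism Creep <- Load*Strain is discarded; Creep is fixed at 8.
Strain = -Load - 2Stress - 4  [with Load=3, Stress=-2]  = -3
Fatigue = -2Strain + 2Creep + 4  [with Strain=-3, Creep=8]  = 26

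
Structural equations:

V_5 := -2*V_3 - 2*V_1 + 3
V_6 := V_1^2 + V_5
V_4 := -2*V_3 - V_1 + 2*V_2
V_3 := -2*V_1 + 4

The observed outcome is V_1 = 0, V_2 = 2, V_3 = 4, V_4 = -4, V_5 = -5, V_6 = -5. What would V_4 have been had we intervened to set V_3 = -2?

The intervention breaks the incoming arrows to V_3: V_3 := -2*V_1 + 4 no longer applies, and V_3 = -2.
V_4 = -2*V_3 - V_1 + 2*V_2  [with V_3=-2, V_1=0, V_2=2]  = 8

8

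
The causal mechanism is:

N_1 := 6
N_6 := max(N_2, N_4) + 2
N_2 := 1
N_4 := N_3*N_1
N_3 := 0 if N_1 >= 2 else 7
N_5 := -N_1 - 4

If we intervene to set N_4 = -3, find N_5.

-10

Intervening sets N_4 = -3 and removes its equation (N_4 := N_3*N_1).
No directed path runs from N_4 to N_5, so N_5 keeps its natural value.
N_5 = -N_1 - 4  [with N_1=6]  = -10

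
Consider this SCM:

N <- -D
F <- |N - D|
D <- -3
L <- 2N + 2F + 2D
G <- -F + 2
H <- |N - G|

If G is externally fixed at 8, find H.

5

The intervention breaks the incoming arrows to G: G <- -F + 2 no longer applies, and G = 8.
N = -D  [with D=-3]  = 3
H = |N - G|  [with N=3, G=8]  = 5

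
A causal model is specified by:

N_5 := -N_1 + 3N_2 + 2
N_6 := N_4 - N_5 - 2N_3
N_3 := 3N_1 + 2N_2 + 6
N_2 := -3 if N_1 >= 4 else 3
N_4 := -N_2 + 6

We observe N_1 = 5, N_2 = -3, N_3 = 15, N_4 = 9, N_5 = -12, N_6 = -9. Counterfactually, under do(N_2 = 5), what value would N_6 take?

Under do(N_2=5), the mechanism N_2 := -3 if N_1 >= 4 else 3 is discarded; N_2 is fixed at 5.
N_3 = 3N_1 + 2N_2 + 6  [with N_1=5, N_2=5]  = 31
N_4 = -N_2 + 6  [with N_2=5]  = 1
N_5 = -N_1 + 3N_2 + 2  [with N_1=5, N_2=5]  = 12
N_6 = N_4 - N_5 - 2N_3  [with N_4=1, N_5=12, N_3=31]  = -73

-73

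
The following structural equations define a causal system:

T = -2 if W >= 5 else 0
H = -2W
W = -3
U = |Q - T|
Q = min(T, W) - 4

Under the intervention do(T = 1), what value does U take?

Under do(T=1), the mechanism T = -2 if W >= 5 else 0 is discarded; T is fixed at 1.
Q = min(T, W) - 4  [with T=1, W=-3]  = -7
U = |Q - T|  [with Q=-7, T=1]  = 8

8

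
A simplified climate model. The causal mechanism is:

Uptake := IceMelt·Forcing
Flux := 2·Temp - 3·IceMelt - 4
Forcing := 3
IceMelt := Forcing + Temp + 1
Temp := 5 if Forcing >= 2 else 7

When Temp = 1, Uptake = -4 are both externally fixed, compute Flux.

The joint intervention fixes Temp = 1, Uptake = -4, removing each variable's own equation.
IceMelt = Forcing + Temp + 1  [with Forcing=3, Temp=1]  = 5
Flux = 2·Temp - 3·IceMelt - 4  [with Temp=1, IceMelt=5]  = -17

-17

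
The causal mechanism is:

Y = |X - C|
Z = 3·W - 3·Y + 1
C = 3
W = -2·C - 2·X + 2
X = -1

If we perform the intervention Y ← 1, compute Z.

-8

do(Y=1) replaces the equation Y = |X - C| with the constant Y = 1.
W = -2·C - 2·X + 2  [with C=3, X=-1]  = -2
Z = 3·W - 3·Y + 1  [with W=-2, Y=1]  = -8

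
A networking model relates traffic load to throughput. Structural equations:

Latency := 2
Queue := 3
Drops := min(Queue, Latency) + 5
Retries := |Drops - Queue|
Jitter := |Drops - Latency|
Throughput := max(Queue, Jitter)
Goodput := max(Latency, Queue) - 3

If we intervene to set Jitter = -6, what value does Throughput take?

The intervention breaks the incoming arrows to Jitter: Jitter := |Drops - Latency| no longer applies, and Jitter = -6.
Throughput = max(Queue, Jitter)  [with Queue=3, Jitter=-6]  = 3

3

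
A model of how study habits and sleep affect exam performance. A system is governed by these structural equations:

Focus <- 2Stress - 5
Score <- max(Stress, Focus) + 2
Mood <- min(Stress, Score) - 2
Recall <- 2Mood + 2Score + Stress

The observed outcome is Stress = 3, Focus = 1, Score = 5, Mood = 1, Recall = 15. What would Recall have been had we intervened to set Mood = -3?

Intervening sets Mood = -3 and removes its equation (Mood <- min(Stress, Score) - 2).
Focus = 2Stress - 5  [with Stress=3]  = 1
Score = max(Stress, Focus) + 2  [with Stress=3, Focus=1]  = 5
Recall = 2Mood + 2Score + Stress  [with Mood=-3, Score=5, Stress=3]  = 7

7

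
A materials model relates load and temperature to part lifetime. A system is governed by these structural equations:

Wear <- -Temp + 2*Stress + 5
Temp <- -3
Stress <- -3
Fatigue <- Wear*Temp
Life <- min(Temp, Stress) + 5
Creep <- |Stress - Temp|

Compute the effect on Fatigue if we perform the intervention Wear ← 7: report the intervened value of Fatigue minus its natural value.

Intervening sets Wear = 7 and removes its equation (Wear <- -Temp + 2*Stress + 5).
Fatigue = Wear*Temp  [with Wear=7, Temp=-3]  = -21
Without intervention: Wear = -Temp + 2*Stress + 5  [with Temp=-3, Stress=-3]  = 2; Fatigue = Wear*Temp  [with Wear=2, Temp=-3]  = -6.
Change = -21 − (-6) = -15.

-15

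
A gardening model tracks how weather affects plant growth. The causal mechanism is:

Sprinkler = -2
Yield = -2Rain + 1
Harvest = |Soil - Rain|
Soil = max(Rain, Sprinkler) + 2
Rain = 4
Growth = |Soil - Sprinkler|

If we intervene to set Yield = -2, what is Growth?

8

The intervention breaks the incoming arrows to Yield: Yield = -2Rain + 1 no longer applies, and Yield = -2.
Since Growth is not a descendant of the intervened variable, it is unaffected.
Soil = max(Rain, Sprinkler) + 2  [with Rain=4, Sprinkler=-2]  = 6
Growth = |Soil - Sprinkler|  [with Soil=6, Sprinkler=-2]  = 8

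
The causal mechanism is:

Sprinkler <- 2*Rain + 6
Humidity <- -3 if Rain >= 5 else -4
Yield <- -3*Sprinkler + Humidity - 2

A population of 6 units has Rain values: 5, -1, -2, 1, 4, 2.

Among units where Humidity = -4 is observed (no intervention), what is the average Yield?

-28.8

E[Yield|Humidity=-4] averages over only the 5 units with Humidity=-4 (Rain = -1, -2, 1, 4, 2): Yield = -18, -12, -30, -48, -36, mean -28.8.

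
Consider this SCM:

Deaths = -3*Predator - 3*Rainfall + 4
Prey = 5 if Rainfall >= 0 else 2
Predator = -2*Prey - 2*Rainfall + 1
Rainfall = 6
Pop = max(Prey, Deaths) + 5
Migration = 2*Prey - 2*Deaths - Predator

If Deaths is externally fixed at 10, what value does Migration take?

Intervening sets Deaths = 10 and removes its equation (Deaths = -3*Predator - 3*Rainfall + 4).
Prey = 5 if Rainfall >= 0 else 2  [with Rainfall=6]  = 5
Predator = -2*Prey - 2*Rainfall + 1  [with Prey=5, Rainfall=6]  = -21
Migration = 2*Prey - 2*Deaths - Predator  [with Prey=5, Deaths=10, Predator=-21]  = 11

11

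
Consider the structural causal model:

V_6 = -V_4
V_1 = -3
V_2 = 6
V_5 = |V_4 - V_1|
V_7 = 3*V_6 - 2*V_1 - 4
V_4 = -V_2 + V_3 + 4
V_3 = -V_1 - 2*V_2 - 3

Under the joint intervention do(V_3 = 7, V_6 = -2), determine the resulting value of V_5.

8

The joint intervention fixes V_3 = 7, V_6 = -2, removing each variable's own equation.
V_4 = -V_2 + V_3 + 4  [with V_2=6, V_3=7]  = 5
V_5 = |V_4 - V_1|  [with V_4=5, V_1=-3]  = 8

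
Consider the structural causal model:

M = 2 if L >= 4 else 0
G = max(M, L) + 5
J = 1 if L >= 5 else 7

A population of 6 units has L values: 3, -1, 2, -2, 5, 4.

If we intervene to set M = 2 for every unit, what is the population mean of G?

do(M=2) breaks M's dependence on L. With M=2 fixed, G across the units is 8, 7, 7, 7, 10, 9, mean 8.

8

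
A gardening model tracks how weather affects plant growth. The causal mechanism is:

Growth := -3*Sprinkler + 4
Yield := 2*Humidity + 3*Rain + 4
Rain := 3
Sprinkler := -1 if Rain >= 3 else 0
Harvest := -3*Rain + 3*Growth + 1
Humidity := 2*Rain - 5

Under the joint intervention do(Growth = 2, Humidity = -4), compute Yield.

Setting Growth = 2, Humidity = -4 by intervention discards those variables' equations.
Yield = 2*Humidity + 3*Rain + 4  [with Humidity=-4, Rain=3]  = 5

5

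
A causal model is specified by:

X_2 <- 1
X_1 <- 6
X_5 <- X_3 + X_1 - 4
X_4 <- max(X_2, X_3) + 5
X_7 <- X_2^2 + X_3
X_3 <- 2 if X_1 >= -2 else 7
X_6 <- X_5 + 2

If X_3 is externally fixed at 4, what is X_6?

The intervention breaks the incoming arrows to X_3: X_3 <- 2 if X_1 >= -2 else 7 no longer applies, and X_3 = 4.
X_5 = X_3 + X_1 - 4  [with X_3=4, X_1=6]  = 6
X_6 = X_5 + 2  [with X_5=6]  = 8

8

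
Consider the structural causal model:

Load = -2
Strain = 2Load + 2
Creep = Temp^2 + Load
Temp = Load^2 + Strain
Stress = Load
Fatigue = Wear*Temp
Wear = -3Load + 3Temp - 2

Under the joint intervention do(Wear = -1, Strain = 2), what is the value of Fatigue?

-6

Under do(Wear = -1, Strain = 2), each intervened variable's structural equation is replaced by its fixed value.
Temp = Load^2 + Strain  [with Load=-2, Strain=2]  = 6
Fatigue = Wear*Temp  [with Wear=-1, Temp=6]  = -6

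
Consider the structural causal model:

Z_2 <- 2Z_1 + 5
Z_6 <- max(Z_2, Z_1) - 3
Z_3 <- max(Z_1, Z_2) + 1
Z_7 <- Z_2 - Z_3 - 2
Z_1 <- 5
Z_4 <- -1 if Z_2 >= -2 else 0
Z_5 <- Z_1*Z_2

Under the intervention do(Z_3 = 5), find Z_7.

The intervention breaks the incoming arrows to Z_3: Z_3 <- max(Z_1, Z_2) + 1 no longer applies, and Z_3 = 5.
Z_2 = 2Z_1 + 5  [with Z_1=5]  = 15
Z_7 = Z_2 - Z_3 - 2  [with Z_2=15, Z_3=5]  = 8

8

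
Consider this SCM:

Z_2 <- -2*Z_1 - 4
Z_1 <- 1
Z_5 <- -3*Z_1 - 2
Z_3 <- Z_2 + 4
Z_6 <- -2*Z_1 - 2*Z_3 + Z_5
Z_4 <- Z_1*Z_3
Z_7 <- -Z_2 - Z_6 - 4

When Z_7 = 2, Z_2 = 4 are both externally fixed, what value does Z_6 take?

-23

Under do(Z_7 = 2, Z_2 = 4), each intervened variable's structural equation is replaced by its fixed value.
Z_3 = Z_2 + 4  [with Z_2=4]  = 8
Z_5 = -3*Z_1 - 2  [with Z_1=1]  = -5
Z_6 = -2*Z_1 - 2*Z_3 + Z_5  [with Z_1=1, Z_3=8, Z_5=-5]  = -23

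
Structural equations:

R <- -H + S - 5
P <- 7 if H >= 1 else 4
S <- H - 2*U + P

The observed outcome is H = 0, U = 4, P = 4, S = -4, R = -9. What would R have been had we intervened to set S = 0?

-5

Intervening sets S = 0 and removes its equation (S <- H - 2*U + P).
R = -H + S - 5  [with H=0, S=0]  = -5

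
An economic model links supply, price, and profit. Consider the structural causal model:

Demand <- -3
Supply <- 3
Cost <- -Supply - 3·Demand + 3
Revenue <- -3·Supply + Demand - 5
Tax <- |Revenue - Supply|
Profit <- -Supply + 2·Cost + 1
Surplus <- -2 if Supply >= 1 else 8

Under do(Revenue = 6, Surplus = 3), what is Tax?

3

Setting Revenue = 6, Surplus = 3 by intervention discards those variables' equations.
Tax = |Revenue - Supply|  [with Revenue=6, Supply=3]  = 3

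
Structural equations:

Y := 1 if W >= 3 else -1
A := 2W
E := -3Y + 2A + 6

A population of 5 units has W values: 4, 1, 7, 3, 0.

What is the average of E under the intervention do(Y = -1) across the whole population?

Every unit gets Y=-1 under the intervention. E values become 25, 13, 37, 21, 9; E[E|do(Y=-1)] = 21.

21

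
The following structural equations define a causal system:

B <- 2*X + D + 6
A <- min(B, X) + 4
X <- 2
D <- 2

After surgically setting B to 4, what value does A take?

6

The intervention breaks the incoming arrows to B: B <- 2*X + D + 6 no longer applies, and B = 4.
A = min(B, X) + 4  [with B=4, X=2]  = 6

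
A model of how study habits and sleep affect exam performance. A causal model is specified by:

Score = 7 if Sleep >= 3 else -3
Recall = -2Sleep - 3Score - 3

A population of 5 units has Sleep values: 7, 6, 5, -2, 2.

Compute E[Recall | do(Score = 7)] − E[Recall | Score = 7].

4.8

do(Score=7) breaks Score's dependence on Sleep. With Score=7 fixed, Recall across the units is -38, -36, -34, -20, -28, mean -31.2.
Observing Score=7 restricts to units where Score's equation naturally yields 7: Sleep ∈ {7, 6, 5}. In that subpopulation Recall = -38, -36, -34, mean -36.
Difference = -31.2 − (-36) = 4.8.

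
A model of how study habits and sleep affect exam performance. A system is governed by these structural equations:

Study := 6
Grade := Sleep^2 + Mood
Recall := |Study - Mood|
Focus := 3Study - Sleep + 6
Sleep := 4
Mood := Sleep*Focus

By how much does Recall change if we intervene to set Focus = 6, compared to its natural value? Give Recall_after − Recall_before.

-56

do(Focus=6) replaces the equation Focus := 3Study - Sleep + 6 with the constant Focus = 6.
Mood = Sleep*Focus  [with Sleep=4, Focus=6]  = 24
Recall = |Study - Mood|  [with Study=6, Mood=24]  = 18
Without intervention: Focus = 3Study - Sleep + 6  [with Study=6, Sleep=4]  = 20; Mood = Sleep*Focus  [with Sleep=4, Focus=20]  = 80; Recall = |Study - Mood|  [with Study=6, Mood=80]  = 74.
Change = 18 − 74 = -56.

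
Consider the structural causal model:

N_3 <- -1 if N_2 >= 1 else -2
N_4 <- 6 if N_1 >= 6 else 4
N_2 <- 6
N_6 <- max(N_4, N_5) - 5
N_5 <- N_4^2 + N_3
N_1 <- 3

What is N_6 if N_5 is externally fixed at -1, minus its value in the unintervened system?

-11

The intervention breaks the incoming arrows to N_5: N_5 <- N_4^2 + N_3 no longer applies, and N_5 = -1.
N_4 = 6 if N_1 >= 6 else 4  [with N_1=3]  = 4
N_6 = max(N_4, N_5) - 5  [with N_4=4, N_5=-1]  = -1
Without intervention: N_3 = -1 if N_2 >= 1 else -2  [with N_2=6]  = -1; N_4 = 6 if N_1 >= 6 else 4  [with N_1=3]  = 4; N_5 = N_4^2 + N_3  [with N_4=4, N_3=-1]  = 15; N_6 = max(N_4, N_5) - 5  [with N_4=4, N_5=15]  = 10.
Change = -1 − 10 = -11.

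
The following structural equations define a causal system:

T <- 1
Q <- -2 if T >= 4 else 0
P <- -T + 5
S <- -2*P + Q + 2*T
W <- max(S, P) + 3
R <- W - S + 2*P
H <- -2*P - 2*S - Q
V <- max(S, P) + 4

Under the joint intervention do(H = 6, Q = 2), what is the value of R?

19

Under do(H = 6, Q = 2), each intervened variable's structural equation is replaced by its fixed value.
P = -T + 5  [with T=1]  = 4
S = -2*P + Q + 2*T  [with P=4, Q=2, T=1]  = -4
W = max(S, P) + 3  [with S=-4, P=4]  = 7
R = W - S + 2*P  [with W=7, S=-4, P=4]  = 19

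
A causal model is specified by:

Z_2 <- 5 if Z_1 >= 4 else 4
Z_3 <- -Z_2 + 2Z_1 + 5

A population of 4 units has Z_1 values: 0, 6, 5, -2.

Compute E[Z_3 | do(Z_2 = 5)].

Every unit gets Z_2=5 under the intervention. Z_3 values become 0, 12, 10, -4; E[Z_3|do(Z_2=5)] = 4.5.

4.5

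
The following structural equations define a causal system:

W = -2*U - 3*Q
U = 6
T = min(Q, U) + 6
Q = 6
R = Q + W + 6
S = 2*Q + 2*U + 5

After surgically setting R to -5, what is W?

-30

Under do(R=-5), the mechanism R = Q + W + 6 is discarded; R is fixed at -5.
Since W is not a descendant of the intervened variable, it is unaffected.
W = -2*U - 3*Q  [with U=6, Q=6]  = -30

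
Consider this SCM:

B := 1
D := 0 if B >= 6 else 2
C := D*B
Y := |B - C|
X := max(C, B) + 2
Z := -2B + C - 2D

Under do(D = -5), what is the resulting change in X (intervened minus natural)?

do(D=-5) replaces the equation D := 0 if B >= 6 else 2 with the constant D = -5.
C = D*B  [with D=-5, B=1]  = -5
X = max(C, B) + 2  [with C=-5, B=1]  = 3
Without intervention: D = 0 if B >= 6 else 2  [with B=1]  = 2; C = D*B  [with D=2, B=1]  = 2; X = max(C, B) + 2  [with C=2, B=1]  = 4.
Change = 3 − 4 = -1.

-1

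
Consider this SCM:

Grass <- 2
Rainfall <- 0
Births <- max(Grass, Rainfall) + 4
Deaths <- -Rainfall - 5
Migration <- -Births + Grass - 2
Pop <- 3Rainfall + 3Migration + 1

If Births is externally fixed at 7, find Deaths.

The intervention breaks the incoming arrows to Births: Births <- max(Grass, Rainfall) + 4 no longer applies, and Births = 7.
Deaths is not downstream of the intervention, so its value is determined by the original equations.
Deaths = -Rainfall - 5  [with Rainfall=0]  = -5

-5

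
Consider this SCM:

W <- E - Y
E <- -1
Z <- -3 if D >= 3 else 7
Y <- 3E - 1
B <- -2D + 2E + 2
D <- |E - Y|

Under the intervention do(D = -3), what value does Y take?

-4

The intervention breaks the incoming arrows to D: D <- |E - Y| no longer applies, and D = -3.
Since Y is not a descendant of the intervened variable, it is unaffected.
Y = 3E - 1  [with E=-1]  = -4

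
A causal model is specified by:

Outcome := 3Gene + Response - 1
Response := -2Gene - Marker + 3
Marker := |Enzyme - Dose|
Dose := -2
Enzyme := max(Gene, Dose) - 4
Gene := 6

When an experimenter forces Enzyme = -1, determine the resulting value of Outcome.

7

The intervention breaks the incoming arrows to Enzyme: Enzyme := max(Gene, Dose) - 4 no longer applies, and Enzyme = -1.
Marker = |Enzyme - Dose|  [with Enzyme=-1, Dose=-2]  = 1
Response = -2Gene - Marker + 3  [with Gene=6, Marker=1]  = -10
Outcome = 3Gene + Response - 1  [with Gene=6, Response=-10]  = 7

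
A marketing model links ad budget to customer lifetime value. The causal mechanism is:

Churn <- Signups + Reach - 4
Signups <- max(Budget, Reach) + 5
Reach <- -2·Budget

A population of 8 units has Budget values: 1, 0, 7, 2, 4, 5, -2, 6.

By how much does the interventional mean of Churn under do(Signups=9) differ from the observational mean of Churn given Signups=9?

The intervention sets Signups=9 in all 8 units regardless of Budget. Recomputing Churn per unit gives 3, 5, -9, 1, -3, -5, 9, -7; average -0.75.
Conditioning on Signups=9 selects the 2 unit(s) with Budget ∈ {4, -2}. Their Churn values: -3, 9. Mean = 3.
Difference = -0.75 − 3 = -3.75.

-3.75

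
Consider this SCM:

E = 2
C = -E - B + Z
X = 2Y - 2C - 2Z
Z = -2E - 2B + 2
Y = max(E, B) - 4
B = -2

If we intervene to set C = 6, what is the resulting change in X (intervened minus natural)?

-8

Under do(C=6), the mechanism C = -E - B + Z is discarded; C is fixed at 6.
Z = -2E - 2B + 2  [with E=2, B=-2]  = 2
Y = max(E, B) - 4  [with E=2, B=-2]  = -2
X = 2Y - 2C - 2Z  [with Y=-2, C=6, Z=2]  = -20
Without intervention: Z = -2E - 2B + 2  [with E=2, B=-2]  = 2; C = -E - B + Z  [with E=2, B=-2, Z=2]  = 2; Y = max(E, B) - 4  [with E=2, B=-2]  = -2; X = 2Y - 2C - 2Z  [with Y=-2, C=2, Z=2]  = -12.
Change = -20 − (-12) = -8.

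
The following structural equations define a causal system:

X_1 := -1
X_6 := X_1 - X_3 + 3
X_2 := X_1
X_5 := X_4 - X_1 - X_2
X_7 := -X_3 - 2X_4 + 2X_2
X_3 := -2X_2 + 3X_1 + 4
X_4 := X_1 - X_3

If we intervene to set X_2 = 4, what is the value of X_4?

6

Under do(X_2=4), the mechanism X_2 := X_1 is discarded; X_2 is fixed at 4.
X_3 = -2X_2 + 3X_1 + 4  [with X_2=4, X_1=-1]  = -7
X_4 = X_1 - X_3  [with X_1=-1, X_3=-7]  = 6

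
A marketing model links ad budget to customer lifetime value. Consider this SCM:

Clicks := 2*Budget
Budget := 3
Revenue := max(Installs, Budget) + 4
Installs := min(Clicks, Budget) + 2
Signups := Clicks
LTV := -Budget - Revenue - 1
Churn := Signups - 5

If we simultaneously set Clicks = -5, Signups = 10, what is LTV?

-11

Setting Clicks = -5, Signups = 10 by intervention discards those variables' equations.
Installs = min(Clicks, Budget) + 2  [with Clicks=-5, Budget=3]  = -3
Revenue = max(Installs, Budget) + 4  [with Installs=-3, Budget=3]  = 7
LTV = -Budget - Revenue - 1  [with Budget=3, Revenue=7]  = -11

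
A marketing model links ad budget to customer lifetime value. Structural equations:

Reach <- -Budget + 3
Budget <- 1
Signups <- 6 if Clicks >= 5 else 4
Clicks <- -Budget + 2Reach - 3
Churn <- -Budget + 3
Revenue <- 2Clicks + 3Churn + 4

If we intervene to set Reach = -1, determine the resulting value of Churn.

do(Reach=-1) replaces the equation Reach <- -Budget + 3 with the constant Reach = -1.
Since Churn is not a descendant of the intervened variable, it is unaffected.
Churn = -Budget + 3  [with Budget=1]  = 2

2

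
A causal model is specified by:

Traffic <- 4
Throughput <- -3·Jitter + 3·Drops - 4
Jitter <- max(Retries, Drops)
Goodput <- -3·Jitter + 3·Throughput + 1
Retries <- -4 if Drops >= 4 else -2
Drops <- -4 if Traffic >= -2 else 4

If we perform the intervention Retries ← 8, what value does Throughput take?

do(Retries=8) replaces the equation Retries <- -4 if Drops >= 4 else -2 with the constant Retries = 8.
Drops = -4 if Traffic >= -2 else 4  [with Traffic=4]  = -4
Jitter = max(Retries, Drops)  [with Retries=8, Drops=-4]  = 8
Throughput = -3·Jitter + 3·Drops - 4  [with Jitter=8, Drops=-4]  = -40

-40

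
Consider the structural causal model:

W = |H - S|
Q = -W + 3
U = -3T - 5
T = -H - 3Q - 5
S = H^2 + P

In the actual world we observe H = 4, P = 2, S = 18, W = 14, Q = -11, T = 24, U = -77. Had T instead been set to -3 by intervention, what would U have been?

4

Intervening sets T = -3 and removes its equation (T = -H - 3Q - 5).
U = -3T - 5  [with T=-3]  = 4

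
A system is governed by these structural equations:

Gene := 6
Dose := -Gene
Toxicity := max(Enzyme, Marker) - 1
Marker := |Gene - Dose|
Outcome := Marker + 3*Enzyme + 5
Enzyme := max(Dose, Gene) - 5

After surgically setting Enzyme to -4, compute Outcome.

The intervention breaks the incoming arrows to Enzyme: Enzyme := max(Dose, Gene) - 5 no longer applies, and Enzyme = -4.
Dose = -Gene  [with Gene=6]  = -6
Marker = |Gene - Dose|  [with Gene=6, Dose=-6]  = 12
Outcome = Marker + 3*Enzyme + 5  [with Marker=12, Enzyme=-4]  = 5

5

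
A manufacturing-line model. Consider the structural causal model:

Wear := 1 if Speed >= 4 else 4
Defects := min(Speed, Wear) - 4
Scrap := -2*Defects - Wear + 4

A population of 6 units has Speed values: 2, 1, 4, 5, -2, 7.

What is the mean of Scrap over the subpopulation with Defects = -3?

8.25

Observing Defects=-3 restricts to units where Defects's equation naturally yields -3: Speed ∈ {1, 4, 5, 7}. In that subpopulation Scrap = 6, 9, 9, 9, mean 8.25.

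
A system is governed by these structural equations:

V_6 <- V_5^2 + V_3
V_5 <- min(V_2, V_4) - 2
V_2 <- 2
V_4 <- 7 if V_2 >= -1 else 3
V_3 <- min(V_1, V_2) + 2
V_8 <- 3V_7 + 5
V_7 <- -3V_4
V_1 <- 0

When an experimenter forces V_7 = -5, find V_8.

-10

do(V_7=-5) replaces the equation V_7 <- -3V_4 with the constant V_7 = -5.
V_8 = 3V_7 + 5  [with V_7=-5]  = -10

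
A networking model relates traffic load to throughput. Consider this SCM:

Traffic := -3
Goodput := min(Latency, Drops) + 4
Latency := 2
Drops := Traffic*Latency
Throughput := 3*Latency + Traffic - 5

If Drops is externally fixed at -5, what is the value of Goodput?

-1

do(Drops=-5) replaces the equation Drops := Traffic*Latency with the constant Drops = -5.
Goodput = min(Latency, Drops) + 4  [with Latency=2, Drops=-5]  = -1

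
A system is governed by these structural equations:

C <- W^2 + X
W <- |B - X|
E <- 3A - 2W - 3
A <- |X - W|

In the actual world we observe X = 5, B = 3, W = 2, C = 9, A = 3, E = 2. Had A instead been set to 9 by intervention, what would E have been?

20

The intervention breaks the incoming arrows to A: A <- |X - W| no longer applies, and A = 9.
W = |B - X|  [with B=3, X=5]  = 2
E = 3A - 2W - 3  [with A=9, W=2]  = 20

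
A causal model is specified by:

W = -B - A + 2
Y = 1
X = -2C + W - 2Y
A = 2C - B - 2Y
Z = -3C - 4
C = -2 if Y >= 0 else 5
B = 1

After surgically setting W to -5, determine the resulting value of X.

-3

The intervention breaks the incoming arrows to W: W = -B - A + 2 no longer applies, and W = -5.
C = -2 if Y >= 0 else 5  [with Y=1]  = -2
X = -2C + W - 2Y  [with C=-2, W=-5, Y=1]  = -3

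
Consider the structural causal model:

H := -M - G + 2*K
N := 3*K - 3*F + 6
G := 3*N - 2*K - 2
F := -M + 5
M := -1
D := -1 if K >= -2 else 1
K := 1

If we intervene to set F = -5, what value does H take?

-65

The intervention breaks the incoming arrows to F: F := -M + 5 no longer applies, and F = -5.
N = 3*K - 3*F + 6  [with K=1, F=-5]  = 24
G = 3*N - 2*K - 2  [with N=24, K=1]  = 68
H = -M - G + 2*K  [with M=-1, G=68, K=1]  = -65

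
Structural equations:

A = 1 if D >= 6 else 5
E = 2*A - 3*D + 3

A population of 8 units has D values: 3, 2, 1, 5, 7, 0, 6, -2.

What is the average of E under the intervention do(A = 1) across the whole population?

Under do(A=1), A's equation is replaced by A=1 for every unit. Per-unit E: -4, -1, 2, -10, -16, 5, -13, 11. Mean = -3.25.

-3.25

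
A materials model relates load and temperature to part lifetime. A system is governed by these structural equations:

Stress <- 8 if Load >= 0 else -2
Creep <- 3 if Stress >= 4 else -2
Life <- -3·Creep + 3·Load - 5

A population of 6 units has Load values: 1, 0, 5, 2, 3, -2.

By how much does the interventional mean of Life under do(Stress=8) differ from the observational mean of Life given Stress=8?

-2.1

do(Stress=8) breaks Stress's dependence on Load. With Stress=8 fixed, Life across the units is -11, -14, 1, -8, -5, -20, mean -9.5.
Conditioning on Stress=8 selects the 5 unit(s) with Load ∈ {1, 0, 5, 2, 3}. Their Life values: -11, -14, 1, -8, -5. Mean = -7.4.
Difference = -9.5 − (-7.4) = -2.1.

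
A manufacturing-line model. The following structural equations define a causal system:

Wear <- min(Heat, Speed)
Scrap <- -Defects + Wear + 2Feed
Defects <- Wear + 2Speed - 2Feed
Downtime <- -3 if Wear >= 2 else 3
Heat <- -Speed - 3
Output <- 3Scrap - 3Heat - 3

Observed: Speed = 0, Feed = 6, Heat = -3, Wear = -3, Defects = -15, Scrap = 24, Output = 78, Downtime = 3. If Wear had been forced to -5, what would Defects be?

-17

Intervening sets Wear = -5 and removes its equation (Wear <- min(Heat, Speed)).
Defects = Wear + 2Speed - 2Feed  [with Wear=-5, Speed=0, Feed=6]  = -17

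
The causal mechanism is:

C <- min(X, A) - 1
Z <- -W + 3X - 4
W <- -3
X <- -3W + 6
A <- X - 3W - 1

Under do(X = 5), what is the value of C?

4

Under do(X=5), the mechanism X <- -3W + 6 is discarded; X is fixed at 5.
A = X - 3W - 1  [with X=5, W=-3]  = 13
C = min(X, A) - 1  [with X=5, A=13]  = 4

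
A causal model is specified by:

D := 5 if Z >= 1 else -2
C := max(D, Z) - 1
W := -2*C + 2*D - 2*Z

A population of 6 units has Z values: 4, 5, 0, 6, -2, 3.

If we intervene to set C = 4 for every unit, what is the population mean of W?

-8

Under do(C=4), C's equation is replaced by C=4 for every unit. Per-unit W: -6, -8, -12, -10, -8, -4. Mean = -8.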